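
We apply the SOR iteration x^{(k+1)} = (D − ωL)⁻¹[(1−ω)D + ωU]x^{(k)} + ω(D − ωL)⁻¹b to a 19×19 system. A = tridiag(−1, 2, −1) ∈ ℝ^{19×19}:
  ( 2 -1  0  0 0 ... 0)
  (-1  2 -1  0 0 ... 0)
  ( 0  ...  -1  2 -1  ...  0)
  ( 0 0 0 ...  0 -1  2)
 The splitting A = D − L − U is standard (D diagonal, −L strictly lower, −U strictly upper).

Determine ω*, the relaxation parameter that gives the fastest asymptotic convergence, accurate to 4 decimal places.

ω* = 1.7295

[ρ_J] n=19: ρ(B_J) = cos(π/(n+1)) = cos(π/20) = 0.9877.
root = sin(π/20) = 0.15643  (since 1−cos² = sin²).
Then 2/(1+√(1−ρ_J²)) = 2/(1+0.15643); ω* = 2/1.15643 = 1.7295.
[ρ_SOR] ω* − 1 = 0.7295.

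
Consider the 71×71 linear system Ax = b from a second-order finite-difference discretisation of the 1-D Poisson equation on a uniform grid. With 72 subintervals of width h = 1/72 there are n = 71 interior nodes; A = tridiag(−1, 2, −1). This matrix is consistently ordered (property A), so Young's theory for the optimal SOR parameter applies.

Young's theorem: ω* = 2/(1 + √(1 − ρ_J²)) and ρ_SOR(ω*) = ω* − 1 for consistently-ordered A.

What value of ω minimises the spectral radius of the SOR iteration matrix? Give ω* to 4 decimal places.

ρ_J = max_k |cos(kπ/72)| = cos(π/72) = 0.9990
root = sin(π/72) = 0.04362  (since 1−cos² = sin²).
ω* = 2/(1+0.04362) = 1.9164
and ρ(B_{ω*}) = 1.9164 − 1 = 0.9164.

ω* = 1.9164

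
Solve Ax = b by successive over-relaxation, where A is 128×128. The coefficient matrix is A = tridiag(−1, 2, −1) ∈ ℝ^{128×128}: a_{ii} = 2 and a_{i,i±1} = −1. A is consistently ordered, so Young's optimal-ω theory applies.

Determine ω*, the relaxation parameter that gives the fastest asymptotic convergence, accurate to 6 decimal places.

ρ_J = max_k |cos(kπ/129)| = cos(π/129) = 0.999703
√(1 − cos²(π/129)) = sin(π/129) ≈ 0.0243510.
Then 2/(1+√(1−ρ_J²)) = 2/(1+0.0243510); ω* = 2/1.0243510 = 1.952456.
ρ(B_{ω*}) = ω*−1 = 0.952456

ω* = 1.952456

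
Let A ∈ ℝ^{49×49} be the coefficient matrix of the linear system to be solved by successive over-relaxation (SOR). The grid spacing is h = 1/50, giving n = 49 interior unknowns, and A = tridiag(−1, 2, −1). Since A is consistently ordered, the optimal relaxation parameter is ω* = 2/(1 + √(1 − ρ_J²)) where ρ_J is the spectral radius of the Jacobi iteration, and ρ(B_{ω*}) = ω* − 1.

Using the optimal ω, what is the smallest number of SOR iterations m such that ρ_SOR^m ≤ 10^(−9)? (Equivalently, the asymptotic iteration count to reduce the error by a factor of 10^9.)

[ρ_J] n=49: ρ(B_J) = cos(π/(n+1)) = cos(π/50) = 0.9980267.
root = sin(π/50) = 0.0627905  (since 1−cos² = sin²).
ω* = 2/(1 + 0.0627905) = 2/1.0627905 = 1.8818384.
At ω = 1.8818384 every |λ(B_ω)| = ω−1, so ρ_SOR = 0.8818384.
For 9 digits: m = 9·ln10 / (−ln 0.8818384) = 20.7233/0.125746 = 164.803; round up → m = 165.

m = 165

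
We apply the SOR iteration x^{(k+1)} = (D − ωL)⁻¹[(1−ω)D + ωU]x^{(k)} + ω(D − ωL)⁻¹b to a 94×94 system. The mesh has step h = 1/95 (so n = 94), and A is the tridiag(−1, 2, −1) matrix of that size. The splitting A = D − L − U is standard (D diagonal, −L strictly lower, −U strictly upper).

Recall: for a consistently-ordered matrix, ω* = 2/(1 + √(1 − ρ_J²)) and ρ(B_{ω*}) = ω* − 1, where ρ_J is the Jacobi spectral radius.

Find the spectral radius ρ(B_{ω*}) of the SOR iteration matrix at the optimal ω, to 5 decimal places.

B_J for the 94×94 system has eigenvalues cos(kπ/95); ρ_J = cos(π/95) = 0.99945.
1 − cos²(π/95) = sin²(π/95) ⇒ √(1−ρ_J²) = sin(π/95) = 0.033063.
Then 2/(1+√(1−ρ_J²)) = 2/(1+0.033063); ω* = 2/1.033063 = 1.93599.
ρ(B_{ω*}) = ω*−1 = 0.93599

ρ_SOR = 0.93599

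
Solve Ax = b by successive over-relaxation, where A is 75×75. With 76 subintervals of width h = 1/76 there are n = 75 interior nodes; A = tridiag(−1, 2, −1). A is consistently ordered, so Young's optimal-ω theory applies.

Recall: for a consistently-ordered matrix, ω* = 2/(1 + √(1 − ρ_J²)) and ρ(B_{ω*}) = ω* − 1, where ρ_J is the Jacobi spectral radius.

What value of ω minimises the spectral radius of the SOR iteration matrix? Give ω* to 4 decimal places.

n=75: λ(B_J) = 1 − λ(A)/2 = cos(kπ/76); k=1 gives ρ_J = 0.9991.
√(1−ρ_J²) simplifies to sin(π/76) = 0.04132.
Then 2/(1+√(1−ρ_J²)) = 2/(1+0.04132); ω* = 2/1.04132 = 1.9206.
ρ_SOR = ω* − 1 = 1.9206 − 1 = 0.9206.

ω* = 1.9206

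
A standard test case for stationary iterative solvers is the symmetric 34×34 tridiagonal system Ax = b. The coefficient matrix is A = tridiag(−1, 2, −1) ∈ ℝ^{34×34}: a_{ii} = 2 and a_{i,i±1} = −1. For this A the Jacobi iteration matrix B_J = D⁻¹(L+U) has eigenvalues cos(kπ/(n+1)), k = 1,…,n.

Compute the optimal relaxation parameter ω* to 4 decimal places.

ω* = 1.8355

n=34: λ(B_J) = 1 − λ(A)/2 = cos(kπ/35); k=1 gives ρ_J = 0.9960.
√(1 − cos²(π/35)) = sin(π/35) ≈ 0.08964.
Young: ω* = 2/(1+√(1−ρ_J²)) = 2/(1+0.08964) = 2/1.08964 = 1.8355.
ρ_SOR = ω* − 1 = 1.8355 − 1 = 0.8355.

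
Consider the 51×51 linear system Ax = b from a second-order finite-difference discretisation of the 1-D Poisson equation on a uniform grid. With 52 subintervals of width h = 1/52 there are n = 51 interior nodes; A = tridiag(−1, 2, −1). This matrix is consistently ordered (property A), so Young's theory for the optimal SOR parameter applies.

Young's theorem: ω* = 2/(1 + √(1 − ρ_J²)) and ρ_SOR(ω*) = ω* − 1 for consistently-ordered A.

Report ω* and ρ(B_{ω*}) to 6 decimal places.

ω* = 1.886119, ρ_SOR = 0.886119

ρ_J = max_k |cos(kπ/52)| = cos(π/52) = 0.998176
√(1 − cos²(π/52)) = sin(π/52) ≈ 0.0603785.
ω* = 2/(1 + 0.0603785) = 2/1.0603785 = 1.886119.
ρ_SOR = ω* − 1 = 1.886119 − 1 = 0.886119.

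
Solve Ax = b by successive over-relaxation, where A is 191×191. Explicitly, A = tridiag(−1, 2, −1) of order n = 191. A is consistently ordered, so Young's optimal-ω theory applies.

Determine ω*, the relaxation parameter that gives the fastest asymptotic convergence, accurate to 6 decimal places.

With n=191, ρ(Jacobi) = cos(π/192) = 0.999866.
√(1−ρ_J²) simplifies to sin(π/192) = 0.0163617.
[ω*] 2 ÷ (1 + 0.0163617) = 2 ÷ 1.0163617 = 1.967803.
and ρ(B_{ω*}) = 1.967803 − 1 = 0.967803.

ω* = 1.967803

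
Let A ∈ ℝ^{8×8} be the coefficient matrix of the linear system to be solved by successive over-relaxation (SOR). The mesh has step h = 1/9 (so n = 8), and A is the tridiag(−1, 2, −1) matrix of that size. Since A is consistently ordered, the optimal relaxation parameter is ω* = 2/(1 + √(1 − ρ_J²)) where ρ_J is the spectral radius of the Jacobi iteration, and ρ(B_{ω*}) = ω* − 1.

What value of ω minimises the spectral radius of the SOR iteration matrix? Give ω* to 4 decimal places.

[ρ_J] n=8: ρ(B_J) = cos(π/(n+1)) = cos(π/9) = 0.9397.
√(1 − cos²(π/9)) = sin(π/9) ≈ 0.34202.
Then 2/(1+√(1−ρ_J²)) = 2/(1+0.34202); ω* = 2/1.34202 = 1.4903.
[ρ_SOR] ω* − 1 = 0.4903.

ω* = 1.4903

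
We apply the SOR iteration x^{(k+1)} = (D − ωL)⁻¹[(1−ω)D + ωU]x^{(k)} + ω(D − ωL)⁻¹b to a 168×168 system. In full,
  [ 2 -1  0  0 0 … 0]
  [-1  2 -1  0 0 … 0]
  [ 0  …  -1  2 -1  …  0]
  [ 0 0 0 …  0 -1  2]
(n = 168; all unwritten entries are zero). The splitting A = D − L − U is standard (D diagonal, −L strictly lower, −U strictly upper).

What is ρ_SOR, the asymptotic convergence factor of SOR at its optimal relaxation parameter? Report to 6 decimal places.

n=168: λ(B_J) = 1 − λ(A)/2 = cos(kπ/169); k=1 gives ρ_J = 0.999827.
√(1 − cos²(π/169)) = sin(π/169) ≈ 0.0185882.
ω* = 2/(1+0.0185882) = 1.963502
[ρ_SOR] ω* − 1 = 0.963502.

ρ_SOR = 0.963502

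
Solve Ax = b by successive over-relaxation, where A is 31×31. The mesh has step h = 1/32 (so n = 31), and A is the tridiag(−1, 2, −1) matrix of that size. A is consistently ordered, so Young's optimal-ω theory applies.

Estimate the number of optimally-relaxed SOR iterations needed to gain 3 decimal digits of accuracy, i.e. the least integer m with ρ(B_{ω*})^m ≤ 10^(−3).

With n=31, ρ(Jacobi) = cos(π/32) = 0.9951847.
1 − cos²(π/32) = sin²(π/32) ⇒ √(1−ρ_J²) = sin(π/32) = 0.0980171.
So ω* = 2/1.0980171 = 1.8214653 (Young).
[ρ_SOR] ω* − 1 = 0.8214653.
m ≥ 3·ln10 / (−ln 0.8214653) = 35.124; smallest integer m = 36.

m = 36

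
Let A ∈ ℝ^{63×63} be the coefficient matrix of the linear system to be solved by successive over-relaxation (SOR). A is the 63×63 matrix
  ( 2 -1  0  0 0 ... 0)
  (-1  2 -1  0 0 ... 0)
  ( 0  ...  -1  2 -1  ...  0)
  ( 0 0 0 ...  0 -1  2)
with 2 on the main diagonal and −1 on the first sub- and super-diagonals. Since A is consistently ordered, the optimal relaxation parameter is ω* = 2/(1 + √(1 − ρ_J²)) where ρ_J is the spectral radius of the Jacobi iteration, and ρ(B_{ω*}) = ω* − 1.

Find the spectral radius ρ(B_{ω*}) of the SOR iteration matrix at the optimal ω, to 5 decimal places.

With n=63, ρ(Jacobi) = cos(π/64) = 0.99880.
√(1−ρ_J²) = |sin(π/64)| = 0.049068
ω* = 2/(1+0.049068) = 1.90645
At ω = 1.90645 every |λ(B_ω)| = ω−1, so ρ_SOR = 0.90645.

ρ_SOR = 0.90645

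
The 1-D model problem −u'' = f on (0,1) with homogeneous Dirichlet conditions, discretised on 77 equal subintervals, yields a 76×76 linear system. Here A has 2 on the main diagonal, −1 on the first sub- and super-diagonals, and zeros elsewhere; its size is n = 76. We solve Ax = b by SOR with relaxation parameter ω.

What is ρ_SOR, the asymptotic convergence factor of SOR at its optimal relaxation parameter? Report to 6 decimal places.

ρ_SOR = 0.921620

ρ_J = max_k |cos(kπ/77)| = cos(π/77) = 0.999168
1 − cos²(π/77) = sin²(π/77) ⇒ √(1−ρ_J²) = sin(π/77) = 0.0407886.
ω* = 2/(1+0.0407886) = 1.921620
Hence ρ(B_{ω*}) = 1.921620 − 1 = 0.921620.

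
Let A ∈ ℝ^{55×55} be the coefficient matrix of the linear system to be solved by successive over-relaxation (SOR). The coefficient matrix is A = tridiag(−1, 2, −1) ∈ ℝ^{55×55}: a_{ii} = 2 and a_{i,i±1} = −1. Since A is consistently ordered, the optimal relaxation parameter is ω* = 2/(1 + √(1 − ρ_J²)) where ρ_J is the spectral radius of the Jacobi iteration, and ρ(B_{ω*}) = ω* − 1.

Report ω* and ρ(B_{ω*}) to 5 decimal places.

ω* = 1.89381, ρ_SOR = 0.89381

With n=55, ρ(Jacobi) = cos(π/56) = 0.99843.
√(1−ρ_J²) simplifies to sin(π/56) = 0.056070.
ω* = 2 / (1 + 0.056070) = 2 / 1.056070 ≈ 1.89381.
ρ_SOR = ω* − 1 ≈ 0.89381.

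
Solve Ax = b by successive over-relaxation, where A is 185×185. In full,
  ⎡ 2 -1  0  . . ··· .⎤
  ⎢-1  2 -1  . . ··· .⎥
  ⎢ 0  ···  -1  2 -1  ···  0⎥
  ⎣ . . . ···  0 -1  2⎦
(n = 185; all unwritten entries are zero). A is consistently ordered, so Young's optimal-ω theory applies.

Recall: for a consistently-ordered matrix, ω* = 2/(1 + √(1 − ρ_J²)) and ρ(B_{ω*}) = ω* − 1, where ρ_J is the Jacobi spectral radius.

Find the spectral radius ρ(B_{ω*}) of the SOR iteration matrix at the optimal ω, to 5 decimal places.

spectrum of D⁻¹(L+U) = {cos(kπ/186) : 1≤k≤185}; ρ_J = cos(π/186) = 0.99986.
√(1−ρ_J²) = |sin(π/186)| = 0.016889
Then 2/(1+√(1−ρ_J²)) = 2/(1+0.016889); ω* = 2/1.016889 = 1.96678.
ρ(B_{ω*}) = ω*−1 = 0.96678

ρ_SOR = 0.96678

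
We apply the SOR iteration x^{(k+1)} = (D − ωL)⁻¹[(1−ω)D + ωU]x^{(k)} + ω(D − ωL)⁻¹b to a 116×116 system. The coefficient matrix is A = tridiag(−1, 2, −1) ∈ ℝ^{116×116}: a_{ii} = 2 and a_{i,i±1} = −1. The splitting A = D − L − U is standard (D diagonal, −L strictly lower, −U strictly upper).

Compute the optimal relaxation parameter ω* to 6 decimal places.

spectrum of D⁻¹(L+U) = {cos(kπ/117) : 1≤k≤116}; ρ_J = cos(π/117) = 0.999640.
√(1−ρ_J²) simplifies to sin(π/117) = 0.0268480.
Then 2/(1+√(1−ρ_J²)) = 2/(1+0.0268480); ω* = 2/1.0268480 = 1.947708.
ρ_SOR = ω* − 1 = 1.947708 − 1 = 0.947708.

ω* = 1.947708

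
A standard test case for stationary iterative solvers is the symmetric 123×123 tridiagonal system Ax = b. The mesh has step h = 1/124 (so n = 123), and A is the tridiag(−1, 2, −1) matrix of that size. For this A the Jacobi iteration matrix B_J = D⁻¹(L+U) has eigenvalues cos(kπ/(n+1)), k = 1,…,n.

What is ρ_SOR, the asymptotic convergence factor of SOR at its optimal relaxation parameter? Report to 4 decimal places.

[ρ_J] n=123: ρ(B_J) = cos(π/(n+1)) = cos(π/124) = 0.9997.
√(1−ρ_J²) simplifies to sin(π/124) = 0.02533.
[ω*] 2 ÷ (1 + 0.02533) = 2 ÷ 1.02533 = 1.9506.
At ω = 1.9506 every |λ(B_ω)| = ω−1, so ρ_SOR = 0.9506.

ρ_SOR = 0.9506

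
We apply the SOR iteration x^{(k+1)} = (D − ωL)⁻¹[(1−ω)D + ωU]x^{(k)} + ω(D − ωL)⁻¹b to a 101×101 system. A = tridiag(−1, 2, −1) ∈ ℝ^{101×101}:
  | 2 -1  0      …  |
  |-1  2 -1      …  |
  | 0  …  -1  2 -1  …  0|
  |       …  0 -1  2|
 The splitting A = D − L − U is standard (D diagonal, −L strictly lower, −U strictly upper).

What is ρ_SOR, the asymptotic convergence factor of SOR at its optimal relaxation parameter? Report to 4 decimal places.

ρ_SOR = 0.9402

n=101: λ(B_J) = 1 − λ(A)/2 = cos(kπ/102); k=1 gives ρ_J = 0.9995.
√(1−ρ_J²) = |sin(π/102)| = 0.03080
[ω*] 2 ÷ (1 + 0.03080) = 2 ÷ 1.03080 = 1.9402.
ρ_SOR = ω* − 1 ≈ 0.9402.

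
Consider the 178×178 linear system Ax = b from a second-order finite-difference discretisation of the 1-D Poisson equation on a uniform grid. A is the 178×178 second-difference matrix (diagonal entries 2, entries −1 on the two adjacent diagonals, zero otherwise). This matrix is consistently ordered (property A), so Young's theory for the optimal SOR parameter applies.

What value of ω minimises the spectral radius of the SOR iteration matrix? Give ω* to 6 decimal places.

spectrum of D⁻¹(L+U) = {cos(kπ/179) : 1≤k≤178}; ρ_J = cos(π/179) = 0.999846.
√(1−ρ_J²) = |sin(π/179)| = 0.0175499
ω* = 2 / (1 + 0.0175499) = 2 / 1.0175499 ≈ 1.965506.
and ρ(B_{ω*}) = 1.965506 − 1 = 0.965506.

ω* = 1.965506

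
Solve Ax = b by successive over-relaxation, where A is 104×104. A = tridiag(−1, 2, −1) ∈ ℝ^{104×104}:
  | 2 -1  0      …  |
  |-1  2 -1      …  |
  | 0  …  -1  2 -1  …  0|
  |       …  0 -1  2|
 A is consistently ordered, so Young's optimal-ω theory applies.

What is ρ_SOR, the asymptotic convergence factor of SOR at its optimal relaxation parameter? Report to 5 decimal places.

B_J for the 104×104 system has eigenvalues cos(kπ/105); ρ_J = cos(π/105) = 0.99955.
√(1 − cos²(π/105)) = sin(π/105) ≈ 0.029915.
Then 2/(1+√(1−ρ_J²)) = 2/(1+0.029915); ω* = 2/1.029915 = 1.94191.
ρ_SOR = ω* − 1 ≈ 0.94191.

ρ_SOR = 0.94191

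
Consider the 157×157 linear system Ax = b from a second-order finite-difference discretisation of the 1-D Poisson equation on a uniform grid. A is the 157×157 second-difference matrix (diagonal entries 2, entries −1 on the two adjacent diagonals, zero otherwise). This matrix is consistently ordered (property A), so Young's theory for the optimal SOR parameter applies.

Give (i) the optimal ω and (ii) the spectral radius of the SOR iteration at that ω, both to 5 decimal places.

ω* = 1.96101, ρ_SOR = 0.96101

ρ_J = max_k |cos(kπ/158)| = cos(π/158) = 0.99980
1 − cos²(π/158) = sin²(π/158) ⇒ √(1−ρ_J²) = sin(π/158) = 0.019882.
Then 2/(1+√(1−ρ_J²)) = 2/(1+0.019882); ω* = 2/1.019882 = 1.96101.
[ρ_SOR] ω* − 1 = 0.96101.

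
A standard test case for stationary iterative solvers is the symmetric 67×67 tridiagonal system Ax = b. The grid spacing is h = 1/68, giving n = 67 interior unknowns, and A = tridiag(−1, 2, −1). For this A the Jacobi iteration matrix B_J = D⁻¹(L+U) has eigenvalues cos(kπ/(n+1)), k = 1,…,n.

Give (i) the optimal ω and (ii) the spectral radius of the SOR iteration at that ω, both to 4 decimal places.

spectrum of D⁻¹(L+U) = {cos(kπ/68) : 1≤k≤67}; ρ_J = cos(π/68) = 0.9989.
1 − cos²(π/68) = sin²(π/68) ⇒ √(1−ρ_J²) = sin(π/68) = 0.04618.
Then 2/(1+√(1−ρ_J²)) = 2/(1+0.04618); ω* = 2/1.04618 = 1.9117.
Hence ρ(B_{ω*}) = 1.9117 − 1 = 0.9117.

ω* = 1.9117, ρ_SOR = 0.9117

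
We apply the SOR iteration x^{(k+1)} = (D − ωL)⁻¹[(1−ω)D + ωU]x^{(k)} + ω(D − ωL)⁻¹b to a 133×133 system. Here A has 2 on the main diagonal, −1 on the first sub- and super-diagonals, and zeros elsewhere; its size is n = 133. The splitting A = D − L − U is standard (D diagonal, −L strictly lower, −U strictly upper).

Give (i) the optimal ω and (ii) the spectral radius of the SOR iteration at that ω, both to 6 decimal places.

ω* = 1.954189, ρ_SOR = 0.954189

n=133: λ(B_J) = 1 − λ(A)/2 = cos(kπ/134); k=1 gives ρ_J = 0.999725.
√(1−ρ_J²) = |sin(π/134)| = 0.0234426
ω* = 2/(1 + 0.0234426) = 2/1.0234426 = 1.954189.
ρ_SOR = ω* − 1 ≈ 0.954189.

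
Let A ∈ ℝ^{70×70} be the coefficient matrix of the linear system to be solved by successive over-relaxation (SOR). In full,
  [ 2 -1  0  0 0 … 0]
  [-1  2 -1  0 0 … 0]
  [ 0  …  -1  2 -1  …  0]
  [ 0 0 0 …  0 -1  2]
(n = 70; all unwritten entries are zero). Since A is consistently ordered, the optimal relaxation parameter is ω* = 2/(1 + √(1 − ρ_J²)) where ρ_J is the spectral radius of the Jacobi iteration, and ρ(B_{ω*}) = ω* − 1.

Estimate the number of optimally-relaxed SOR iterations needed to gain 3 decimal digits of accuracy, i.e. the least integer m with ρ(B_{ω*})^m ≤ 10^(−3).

m = 79

[ρ_J] n=70: ρ(B_J) = cos(π/(n+1)) = cos(π/71) = 0.9990212.
√(1−ρ_J²) simplifies to sin(π/71) = 0.0442333.
So ω* = 2/1.0442333 = 1.9152808 (Young).
Hence ρ(B_{ω*}) = 1.9152808 − 1 = 0.9152808.
3·ln10 = 6.90776; −ln(0.9152808) = 0.0885244; m = ⌈6.90776/0.0885244⌉ = ⌈78.032⌉ = 79.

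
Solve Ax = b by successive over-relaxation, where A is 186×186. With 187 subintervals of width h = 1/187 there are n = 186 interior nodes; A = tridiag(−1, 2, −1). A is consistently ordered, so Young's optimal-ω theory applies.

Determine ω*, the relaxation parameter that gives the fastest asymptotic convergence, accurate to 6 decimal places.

B_J for the 186×186 system has eigenvalues cos(kπ/187); ρ_J = cos(π/187) = 0.999859.
root = sin(π/187) = 0.0167992  (since 1−cos² = sin²).
ω* = 2/(1+0.0167992) = 1.966957
[ρ_SOR] ω* − 1 = 0.966957.

ω* = 1.966957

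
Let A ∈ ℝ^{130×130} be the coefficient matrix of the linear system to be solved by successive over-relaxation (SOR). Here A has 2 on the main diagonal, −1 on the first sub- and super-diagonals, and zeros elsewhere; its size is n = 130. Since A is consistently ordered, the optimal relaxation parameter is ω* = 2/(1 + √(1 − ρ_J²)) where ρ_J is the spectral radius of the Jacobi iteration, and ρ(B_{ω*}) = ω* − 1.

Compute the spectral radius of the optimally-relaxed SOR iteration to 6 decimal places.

ρ_SOR = 0.953164

B_J for the 130×130 system has eigenvalues cos(kπ/131); ρ_J = cos(π/131) = 0.999712.
1 − cos²(π/131) = sin²(π/131) ⇒ √(1−ρ_J²) = sin(π/131) = 0.0239793.
[ω*] 2 ÷ (1 + 0.0239793) = 2 ÷ 1.0239793 = 1.953164.
ρ_SOR = ω* − 1 = 1.953164 − 1 = 0.953164.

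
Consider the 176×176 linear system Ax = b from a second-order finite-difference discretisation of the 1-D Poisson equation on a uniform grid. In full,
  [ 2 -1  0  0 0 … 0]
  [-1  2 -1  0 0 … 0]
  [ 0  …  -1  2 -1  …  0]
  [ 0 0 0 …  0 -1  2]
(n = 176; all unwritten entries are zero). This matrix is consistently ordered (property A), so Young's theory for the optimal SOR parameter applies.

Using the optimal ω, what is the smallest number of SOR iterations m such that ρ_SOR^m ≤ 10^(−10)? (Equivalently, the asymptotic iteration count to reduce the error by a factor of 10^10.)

ρ_J = max_k |cos(kπ/177)| = cos(π/177) = 0.9998425
root = sin(π/177) = 0.0177482  (since 1−cos² = sin²).
Young: ω* = 2/(1+√(1−ρ_J²)) = 2/(1+0.0177482) = 2/1.0177482 = 1.9651226.
ρ(B_{ω*}) = ω*−1 = 0.9651226
10·ln10 = 23.0259; −ln(0.9651226) = 0.0355001; m = ⌈23.0259/0.0355001⌉ = ⌈648.615⌉ = 649.

m = 649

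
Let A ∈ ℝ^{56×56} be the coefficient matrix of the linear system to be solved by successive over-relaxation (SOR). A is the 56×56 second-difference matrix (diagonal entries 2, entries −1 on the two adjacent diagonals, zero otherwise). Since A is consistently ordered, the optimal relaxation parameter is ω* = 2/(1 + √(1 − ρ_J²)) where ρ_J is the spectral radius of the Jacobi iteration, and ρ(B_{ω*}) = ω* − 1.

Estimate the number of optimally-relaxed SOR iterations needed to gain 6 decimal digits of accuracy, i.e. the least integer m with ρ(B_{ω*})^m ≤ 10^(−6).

With n=56, ρ(Jacobi) = cos(π/57) = 0.9984815.
root = sin(π/57) = 0.0550878  (since 1−cos² = sin²).
[ω*] 2 ÷ (1 + 0.0550878) = 2 ÷ 1.0550878 = 1.8955768.
ρ_SOR = ω* − 1 = 1.8955768 − 1 = 0.8955768.
ρ_SOR^m ≤ 10^(−6) ⇔ m ≥ 6·ln10/(−ln 0.8955768) = 13.8155/0.110287 = 125.269; m = ⌈125.269⌉ = 126.

m = 126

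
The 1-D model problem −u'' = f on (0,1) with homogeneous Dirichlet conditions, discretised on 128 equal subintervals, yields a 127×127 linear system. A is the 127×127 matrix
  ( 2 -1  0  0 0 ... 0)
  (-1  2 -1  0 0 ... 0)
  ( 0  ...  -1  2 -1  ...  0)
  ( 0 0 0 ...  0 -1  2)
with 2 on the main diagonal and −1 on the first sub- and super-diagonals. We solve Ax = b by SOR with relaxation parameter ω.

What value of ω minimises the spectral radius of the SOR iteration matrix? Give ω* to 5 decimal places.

½·tridiag(1,0,1) at n=127: λ_k = cos(kπ/128); max |λ| at k=1 ⇒ ρ_J = cos(π/128) ≈ 0.99970.
√(1−ρ_J²) = |sin(π/128)| = 0.024541
Young: ω* = 2/(1+√(1−ρ_J²)) = 2/(1+0.024541) = 2/1.024541 = 1.95209.
ρ_SOR = ω* − 1 = 1.95209 − 1 = 0.95209.

ω* = 1.95209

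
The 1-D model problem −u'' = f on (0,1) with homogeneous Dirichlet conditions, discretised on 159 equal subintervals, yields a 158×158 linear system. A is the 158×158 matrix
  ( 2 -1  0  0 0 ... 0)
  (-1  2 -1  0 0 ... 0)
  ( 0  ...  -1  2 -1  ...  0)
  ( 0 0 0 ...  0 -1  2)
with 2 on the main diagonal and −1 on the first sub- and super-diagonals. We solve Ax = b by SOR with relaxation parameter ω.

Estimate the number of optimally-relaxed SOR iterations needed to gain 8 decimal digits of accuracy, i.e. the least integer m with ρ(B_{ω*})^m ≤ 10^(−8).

B_J for the 158×158 system has eigenvalues cos(kπ/159); ρ_J = cos(π/159) = 0.9998048.
√(1 − cos²(π/159)) = sin(π/159) ≈ 0.0197572.
Then 2/(1+√(1−ρ_J²)) = 2/(1+0.0197572); ω* = 2/1.0197572 = 1.9612512.
and ρ(B_{ω*}) = 1.9612512 − 1 = 0.9612512.
For 8 digits: m = 8·ln10 / (−ln 0.9612512) = 18.4207/0.0395195 = 466.117; round up → m = 467.

m = 467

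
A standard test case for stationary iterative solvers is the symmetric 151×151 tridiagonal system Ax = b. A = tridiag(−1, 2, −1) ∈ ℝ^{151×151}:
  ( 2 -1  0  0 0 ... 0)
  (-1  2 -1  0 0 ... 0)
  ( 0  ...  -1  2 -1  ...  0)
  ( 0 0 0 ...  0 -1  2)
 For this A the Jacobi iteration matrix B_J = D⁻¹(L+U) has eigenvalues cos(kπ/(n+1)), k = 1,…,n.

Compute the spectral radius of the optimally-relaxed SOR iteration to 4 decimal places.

n=151: λ(B_J) = 1 − λ(A)/2 = cos(kπ/152); k=1 gives ρ_J = 0.9998.
√(1−ρ_J²) simplifies to sin(π/152) = 0.02067.
[ω*] 2 ÷ (1 + 0.02067) = 2 ÷ 1.02067 = 1.9595.
Hence ρ(B_{ω*}) = 1.9595 − 1 = 0.9595.

ρ_SOR = 0.9595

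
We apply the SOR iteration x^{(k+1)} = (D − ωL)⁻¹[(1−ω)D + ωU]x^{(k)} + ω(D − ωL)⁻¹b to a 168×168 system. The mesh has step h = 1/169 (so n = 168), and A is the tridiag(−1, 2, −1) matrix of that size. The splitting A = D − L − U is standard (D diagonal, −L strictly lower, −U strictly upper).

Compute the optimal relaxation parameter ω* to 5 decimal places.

½·tridiag(1,0,1) at n=168: λ_k = cos(kπ/169); max |λ| at k=1 ⇒ ρ_J = cos(π/169) ≈ 0.99983.
√(1 − cos²(π/169)) = sin(π/169) ≈ 0.018588.
ω* = 2/(1 + 0.018588) = 2/1.018588 = 1.96350.
Hence ρ(B_{ω*}) = 1.96350 − 1 = 0.96350.

ω* = 1.96350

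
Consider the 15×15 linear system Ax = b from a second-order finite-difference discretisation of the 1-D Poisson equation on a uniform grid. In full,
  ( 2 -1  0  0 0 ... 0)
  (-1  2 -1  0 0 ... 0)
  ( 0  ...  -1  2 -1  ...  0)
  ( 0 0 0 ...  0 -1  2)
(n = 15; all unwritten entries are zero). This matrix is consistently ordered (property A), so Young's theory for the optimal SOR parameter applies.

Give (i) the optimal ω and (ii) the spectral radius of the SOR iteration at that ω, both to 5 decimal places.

B_J for the 15×15 system has eigenvalues cos(kπ/16); ρ_J = cos(π/16) = 0.98079.
1 − cos²(π/16) = sin²(π/16) ⇒ √(1−ρ_J²) = sin(π/16) = 0.195090.
[ω*] 2 ÷ (1 + 0.195090) = 2 ÷ 1.195090 = 1.67351.
Hence ρ(B_{ω*}) = 1.67351 − 1 = 0.67351.

ω* = 1.67351, ρ_SOR = 0.67351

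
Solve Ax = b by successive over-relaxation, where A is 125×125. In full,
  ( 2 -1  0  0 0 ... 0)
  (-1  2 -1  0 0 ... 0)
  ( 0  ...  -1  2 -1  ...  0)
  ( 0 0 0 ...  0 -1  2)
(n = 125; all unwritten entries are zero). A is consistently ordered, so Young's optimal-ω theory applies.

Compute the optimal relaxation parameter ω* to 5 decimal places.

spectrum of D⁻¹(L+U) = {cos(kπ/126) : 1≤k≤125}; ρ_J = cos(π/126) = 0.99969.
√(1−ρ_J²) = |sin(π/126)| = 0.024931
So ω* = 2/1.024931 = 1.95135 (Young).
[ρ_SOR] ω* − 1 = 0.95135.

ω* = 1.95135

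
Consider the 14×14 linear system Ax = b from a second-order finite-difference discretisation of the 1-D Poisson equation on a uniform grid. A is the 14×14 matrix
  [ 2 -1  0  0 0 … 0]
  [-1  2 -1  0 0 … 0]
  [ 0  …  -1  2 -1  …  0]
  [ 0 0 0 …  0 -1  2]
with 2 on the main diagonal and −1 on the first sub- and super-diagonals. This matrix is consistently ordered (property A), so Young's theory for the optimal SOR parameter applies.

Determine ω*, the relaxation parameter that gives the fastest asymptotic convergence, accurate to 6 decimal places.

ω* = 1.655750

B_J for the 14×14 system has eigenvalues cos(kπ/15); ρ_J = cos(π/15) = 0.978148.
√(1 − cos²(π/15)) = sin(π/15) ≈ 0.2079117.
[ω*] 2 ÷ (1 + 0.2079117) = 2 ÷ 1.2079117 = 1.655750.
Hence ρ(B_{ω*}) = 1.655750 − 1 = 0.655750.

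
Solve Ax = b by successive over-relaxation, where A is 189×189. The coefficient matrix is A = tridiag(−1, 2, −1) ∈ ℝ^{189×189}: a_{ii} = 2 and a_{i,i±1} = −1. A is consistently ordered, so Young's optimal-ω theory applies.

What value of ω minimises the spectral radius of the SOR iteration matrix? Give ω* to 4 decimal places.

ω* = 1.9675

[ρ_J] n=189: ρ(B_J) = cos(π/(n+1)) = cos(π/190) = 0.9999.
root = sin(π/190) = 0.01653  (since 1−cos² = sin²).
[ω*] 2 ÷ (1 + 0.01653) = 2 ÷ 1.01653 = 1.9675.
[ρ_SOR] ω* − 1 = 0.9675.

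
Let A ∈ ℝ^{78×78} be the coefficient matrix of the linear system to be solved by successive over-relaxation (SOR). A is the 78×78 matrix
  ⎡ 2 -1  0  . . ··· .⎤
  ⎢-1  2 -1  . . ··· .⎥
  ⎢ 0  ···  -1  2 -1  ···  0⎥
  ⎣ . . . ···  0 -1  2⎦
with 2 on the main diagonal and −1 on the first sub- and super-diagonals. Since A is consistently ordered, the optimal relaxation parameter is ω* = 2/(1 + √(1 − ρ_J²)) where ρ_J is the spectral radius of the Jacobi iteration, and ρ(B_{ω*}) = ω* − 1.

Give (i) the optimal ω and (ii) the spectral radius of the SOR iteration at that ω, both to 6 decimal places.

B_J for the 78×78 system has eigenvalues cos(kπ/79); ρ_J = cos(π/79) = 0.999209.
1 − cos²(π/79) = sin²(π/79) ⇒ √(1−ρ_J²) = sin(π/79) = 0.0397565.
[ω*] 2 ÷ (1 + 0.0397565) = 2 ÷ 1.0397565 = 1.923527.
ρ(B_{ω*}) = ω*−1 = 0.923527

ω* = 1.923527, ρ_SOR = 0.923527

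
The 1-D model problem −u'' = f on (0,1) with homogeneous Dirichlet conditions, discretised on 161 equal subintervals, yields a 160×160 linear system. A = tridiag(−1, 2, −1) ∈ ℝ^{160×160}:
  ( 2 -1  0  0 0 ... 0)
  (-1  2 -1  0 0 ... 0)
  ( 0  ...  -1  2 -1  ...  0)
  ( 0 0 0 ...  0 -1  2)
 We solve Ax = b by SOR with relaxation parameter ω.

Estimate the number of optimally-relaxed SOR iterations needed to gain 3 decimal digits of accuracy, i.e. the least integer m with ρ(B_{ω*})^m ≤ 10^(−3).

[ρ_J] n=160: ρ(B_J) = cos(π/(n+1)) = cos(π/161) = 0.9998096.
1 − cos²(π/161) = sin²(π/161) ⇒ √(1−ρ_J²) = sin(π/161) = 0.0195118.
ω* = 2/(1 + 0.0195118) = 2/1.0195118 = 1.9617232.
Hence ρ(B_{ω*}) = 1.9617232 − 1 = 0.9617232.
(0.9617232)^m ≤ 10^{−3}  ⇒  m·ln(0.9617232) ≤ −3·ln10  ⇒  m ≥ 176.992  ⇒  m = 177

m = 177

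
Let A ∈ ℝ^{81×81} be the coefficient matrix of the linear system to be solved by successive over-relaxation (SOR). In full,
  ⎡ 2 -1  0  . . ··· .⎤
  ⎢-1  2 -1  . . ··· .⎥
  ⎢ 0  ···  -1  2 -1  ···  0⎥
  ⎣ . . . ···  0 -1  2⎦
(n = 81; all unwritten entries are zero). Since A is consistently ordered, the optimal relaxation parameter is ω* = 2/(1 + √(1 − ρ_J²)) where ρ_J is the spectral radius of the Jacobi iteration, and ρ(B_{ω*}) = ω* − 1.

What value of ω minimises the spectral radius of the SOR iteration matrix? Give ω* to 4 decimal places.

B_J for the 81×81 system has eigenvalues cos(kπ/82); ρ_J = cos(π/82) = 0.9993.
√(1−ρ_J²) = |sin(π/82)| = 0.03830
[ω*] 2 ÷ (1 + 0.03830) = 2 ÷ 1.03830 = 1.9262.
[ρ_SOR] ω* − 1 = 0.9262.

ω* = 1.9262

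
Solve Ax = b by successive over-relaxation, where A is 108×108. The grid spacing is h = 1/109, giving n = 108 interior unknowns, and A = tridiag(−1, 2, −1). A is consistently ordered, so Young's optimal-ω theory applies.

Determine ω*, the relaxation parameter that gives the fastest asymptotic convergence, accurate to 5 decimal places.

ω* = 1.94398

ρ_J = max_k |cos(kπ/109)| = cos(π/109) = 0.99958
√(1 − cos²(π/109)) = sin(π/109) ≈ 0.028818.
Then 2/(1+√(1−ρ_J²)) = 2/(1+0.028818); ω* = 2/1.028818 = 1.94398.
ρ_SOR = ω* − 1 = 1.94398 − 1 = 0.94398.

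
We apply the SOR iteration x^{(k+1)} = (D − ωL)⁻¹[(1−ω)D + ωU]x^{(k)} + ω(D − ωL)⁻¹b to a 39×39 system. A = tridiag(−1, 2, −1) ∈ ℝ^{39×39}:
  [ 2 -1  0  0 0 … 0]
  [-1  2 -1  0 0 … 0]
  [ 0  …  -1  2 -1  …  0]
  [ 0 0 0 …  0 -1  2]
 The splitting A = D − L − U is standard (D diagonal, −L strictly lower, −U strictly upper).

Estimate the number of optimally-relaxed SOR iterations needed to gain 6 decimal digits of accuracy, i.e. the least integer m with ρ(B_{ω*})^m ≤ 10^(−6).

m = 88

½·tridiag(1,0,1) at n=39: λ_k = cos(kπ/40); max |λ| at k=1 ⇒ ρ_J = cos(π/40) ≈ 0.9969173.
√(1 − cos²(π/40)) = sin(π/40) ≈ 0.0784591.
Young: ω* = 2/(1+√(1−ρ_J²)) = 2/(1+0.0784591) = 2/1.0784591 = 1.8544978.
Hence ρ(B_{ω*}) = 1.8544978 − 1 = 0.8544978.
(0.8544978)^m ≤ 10^{−6}  ⇒  m·ln(0.8544978) ≤ −6·ln10  ⇒  m ≥ 87.862  ⇒  m = 88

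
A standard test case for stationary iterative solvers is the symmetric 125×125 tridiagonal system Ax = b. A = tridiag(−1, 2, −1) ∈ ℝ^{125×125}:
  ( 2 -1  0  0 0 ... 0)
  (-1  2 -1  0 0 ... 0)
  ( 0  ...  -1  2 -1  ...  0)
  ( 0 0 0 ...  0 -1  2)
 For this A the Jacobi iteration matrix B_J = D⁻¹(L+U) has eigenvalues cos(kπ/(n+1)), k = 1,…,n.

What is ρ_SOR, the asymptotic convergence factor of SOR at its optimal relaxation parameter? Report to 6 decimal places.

ρ_SOR = 0.951351

½·tridiag(1,0,1) at n=125: λ_k = cos(kπ/126); max |λ| at k=1 ⇒ ρ_J = cos(π/126) ≈ 0.999689.
1 − cos²(π/126) = sin²(π/126) ⇒ √(1−ρ_J²) = sin(π/126) = 0.0249307.
ω* = 2/(1+0.0249307) = 1.951351
and ρ(B_{ω*}) = 1.951351 − 1 = 0.951351.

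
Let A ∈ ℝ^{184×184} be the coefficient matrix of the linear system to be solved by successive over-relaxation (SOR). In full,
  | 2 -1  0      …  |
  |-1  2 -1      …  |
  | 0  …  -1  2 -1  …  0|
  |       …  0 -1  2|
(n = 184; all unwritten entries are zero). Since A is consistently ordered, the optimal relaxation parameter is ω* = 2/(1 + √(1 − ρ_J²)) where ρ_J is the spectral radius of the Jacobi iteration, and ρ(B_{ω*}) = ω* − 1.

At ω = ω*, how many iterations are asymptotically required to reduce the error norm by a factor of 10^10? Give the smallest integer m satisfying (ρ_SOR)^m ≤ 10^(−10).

m = 678

ρ_J = max_k |cos(kπ/185)| = cos(π/185) = 0.9998558
√(1 − cos²(π/185)) = sin(π/185) ≈ 0.0169808.
Young: ω* = 2/(1+√(1−ρ_J²)) = 2/(1+0.0169808) = 2/1.0169808 = 1.9666055.
and ρ(B_{ω*}) = 1.9666055 − 1 = 0.9666055.
m ≥ 10·ln10 / (−ln 0.9666055) = 677.934; smallest integer m = 678.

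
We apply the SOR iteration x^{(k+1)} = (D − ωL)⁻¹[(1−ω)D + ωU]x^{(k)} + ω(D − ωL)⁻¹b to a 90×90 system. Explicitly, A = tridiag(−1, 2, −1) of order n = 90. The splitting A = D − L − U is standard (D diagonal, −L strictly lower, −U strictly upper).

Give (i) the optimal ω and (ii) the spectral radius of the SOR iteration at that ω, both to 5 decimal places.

ω* = 1.93327, ρ_SOR = 0.93327

n=90: λ(B_J) = 1 − λ(A)/2 = cos(kπ/91); k=1 gives ρ_J = 0.99940.
1 − cos²(π/91) = sin²(π/91) ⇒ √(1−ρ_J²) = sin(π/91) = 0.034516.
So ω* = 2/1.034516 = 1.93327 (Young).
[ρ_SOR] ω* − 1 = 0.93327.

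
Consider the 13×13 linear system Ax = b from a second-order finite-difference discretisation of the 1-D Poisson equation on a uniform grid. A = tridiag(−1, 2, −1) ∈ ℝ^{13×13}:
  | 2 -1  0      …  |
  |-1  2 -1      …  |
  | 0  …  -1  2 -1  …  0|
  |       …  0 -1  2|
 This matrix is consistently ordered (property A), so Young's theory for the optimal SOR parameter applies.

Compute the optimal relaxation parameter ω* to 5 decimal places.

ω* = 1.63596

n=13: λ(B_J) = 1 − λ(A)/2 = cos(kπ/14); k=1 gives ρ_J = 0.97493.
√(1 − cos²(π/14)) = sin(π/14) ≈ 0.222521.
Then 2/(1+√(1−ρ_J²)) = 2/(1+0.222521); ω* = 2/1.222521 = 1.63596.
and ρ(B_{ω*}) = 1.63596 − 1 = 0.63596.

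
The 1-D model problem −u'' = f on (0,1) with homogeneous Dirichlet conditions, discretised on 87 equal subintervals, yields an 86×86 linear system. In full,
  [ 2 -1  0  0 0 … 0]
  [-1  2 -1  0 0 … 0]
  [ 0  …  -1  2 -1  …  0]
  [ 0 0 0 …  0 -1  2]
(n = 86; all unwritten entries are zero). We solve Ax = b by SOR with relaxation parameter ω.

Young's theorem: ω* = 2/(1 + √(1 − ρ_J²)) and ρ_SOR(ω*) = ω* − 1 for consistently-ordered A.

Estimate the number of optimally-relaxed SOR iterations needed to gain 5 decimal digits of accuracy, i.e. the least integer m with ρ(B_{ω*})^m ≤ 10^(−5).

m = 160

[ρ_J] n=86: ρ(B_J) = cos(π/(n+1)) = cos(π/87) = 0.9993481.
root = sin(π/87) = 0.0361024  (since 1−cos² = sin²).
ω* = 2 / (1 + 0.0361024) = 2 / 1.0361024 ≈ 1.9303111.
[ρ_SOR] ω* − 1 = 0.9303111.
ρ_SOR^m ≤ 10^(−5) ⇔ m ≥ 5·ln10/(−ln 0.9303111) = 11.5129/0.0722362 = 159.379; m = ⌈159.379⌉ = 160.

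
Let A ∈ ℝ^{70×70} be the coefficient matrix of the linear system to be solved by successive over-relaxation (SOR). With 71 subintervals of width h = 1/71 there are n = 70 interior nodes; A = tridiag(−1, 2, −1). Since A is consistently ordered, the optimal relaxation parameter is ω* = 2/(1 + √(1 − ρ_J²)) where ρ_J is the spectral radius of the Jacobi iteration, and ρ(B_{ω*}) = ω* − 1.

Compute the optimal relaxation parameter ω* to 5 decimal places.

ω* = 1.91528

½·tridiag(1,0,1) at n=70: λ_k = cos(kπ/71); max |λ| at k=1 ⇒ ρ_J = cos(π/71) ≈ 0.99902.
√(1 − cos²(π/71)) = sin(π/71) ≈ 0.044233.
ω* = 2/(1 + 0.044233) = 2/1.044233 = 1.91528.
[ρ_SOR] ω* − 1 = 0.91528.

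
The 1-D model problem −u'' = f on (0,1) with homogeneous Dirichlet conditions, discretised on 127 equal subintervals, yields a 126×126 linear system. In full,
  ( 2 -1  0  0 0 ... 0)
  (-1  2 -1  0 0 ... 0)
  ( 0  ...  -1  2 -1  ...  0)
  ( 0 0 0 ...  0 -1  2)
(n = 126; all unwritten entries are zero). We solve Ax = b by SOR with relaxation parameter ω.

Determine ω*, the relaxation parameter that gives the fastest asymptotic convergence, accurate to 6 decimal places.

ω* = 1.951725

With n=126, ρ(Jacobi) = cos(π/127) = 0.999694.
root = sin(π/127) = 0.0247344  (since 1−cos² = sin²).
Then 2/(1+√(1−ρ_J²)) = 2/(1+0.0247344); ω* = 2/1.0247344 = 1.951725.
ρ(B_{ω*}) = ω*−1 = 0.951725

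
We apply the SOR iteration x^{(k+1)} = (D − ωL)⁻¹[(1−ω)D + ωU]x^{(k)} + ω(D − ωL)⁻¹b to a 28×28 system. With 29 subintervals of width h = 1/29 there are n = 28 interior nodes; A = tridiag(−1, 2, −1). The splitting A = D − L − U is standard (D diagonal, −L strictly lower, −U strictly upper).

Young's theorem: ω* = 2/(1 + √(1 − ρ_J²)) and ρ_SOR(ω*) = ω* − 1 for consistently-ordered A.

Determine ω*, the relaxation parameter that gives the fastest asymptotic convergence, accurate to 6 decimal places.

ω* = 1.804860

[ρ_J] n=28: ρ(B_J) = cos(π/(n+1)) = cos(π/29) = 0.994138.
1 − cos²(π/29) = sin²(π/29) ⇒ √(1−ρ_J²) = sin(π/29) = 0.1081190.
ω* = 2 / (1 + 0.1081190) = 2 / 1.1081190 ≈ 1.804860.
ρ_SOR = ω* − 1 = 1.804860 − 1 = 0.804860.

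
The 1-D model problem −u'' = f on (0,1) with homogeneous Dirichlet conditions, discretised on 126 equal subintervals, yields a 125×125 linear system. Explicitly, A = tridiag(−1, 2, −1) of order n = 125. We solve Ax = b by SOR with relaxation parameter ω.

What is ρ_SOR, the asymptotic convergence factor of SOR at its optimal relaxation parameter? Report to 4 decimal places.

½·tridiag(1,0,1) at n=125: λ_k = cos(kπ/126); max |λ| at k=1 ⇒ ρ_J = cos(π/126) ≈ 0.9997.
1 − cos²(π/126) = sin²(π/126) ⇒ √(1−ρ_J²) = sin(π/126) = 0.02493.
ω* = 2/(1+0.02493) = 1.9514
and ρ(B_{ω*}) = 1.9514 − 1 = 0.9514.

ρ_SOR = 0.9514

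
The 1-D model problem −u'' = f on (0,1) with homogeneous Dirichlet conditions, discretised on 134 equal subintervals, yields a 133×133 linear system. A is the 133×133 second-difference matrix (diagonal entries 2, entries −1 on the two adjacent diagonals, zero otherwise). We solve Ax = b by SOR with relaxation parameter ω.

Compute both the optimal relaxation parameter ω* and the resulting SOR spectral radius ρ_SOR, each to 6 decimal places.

spectrum of D⁻¹(L+U) = {cos(kπ/134) : 1≤k≤133}; ρ_J = cos(π/134) = 0.999725.
root = sin(π/134) = 0.0234426  (since 1−cos² = sin²).
ω* = 2/(1+0.0234426) = 1.954189
At ω = 1.954189 every |λ(B_ω)| = ω−1, so ρ_SOR = 0.954189.

ω* = 1.954189, ρ_SOR = 0.954189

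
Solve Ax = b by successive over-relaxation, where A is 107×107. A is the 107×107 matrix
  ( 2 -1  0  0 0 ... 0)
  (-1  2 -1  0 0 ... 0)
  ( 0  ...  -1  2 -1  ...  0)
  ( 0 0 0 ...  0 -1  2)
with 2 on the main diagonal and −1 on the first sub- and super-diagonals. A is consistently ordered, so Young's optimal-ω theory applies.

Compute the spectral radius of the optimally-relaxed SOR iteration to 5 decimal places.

ρ_SOR = 0.94347

ρ_J = max_k |cos(kπ/108)| = cos(π/108) = 0.99958
√(1 − cos²(π/108)) = sin(π/108) ≈ 0.029085.
Then 2/(1+√(1−ρ_J²)) = 2/(1+0.029085); ω* = 2/1.029085 = 1.94347.
Hence ρ(B_{ω*}) = 1.94347 − 1 = 0.94347.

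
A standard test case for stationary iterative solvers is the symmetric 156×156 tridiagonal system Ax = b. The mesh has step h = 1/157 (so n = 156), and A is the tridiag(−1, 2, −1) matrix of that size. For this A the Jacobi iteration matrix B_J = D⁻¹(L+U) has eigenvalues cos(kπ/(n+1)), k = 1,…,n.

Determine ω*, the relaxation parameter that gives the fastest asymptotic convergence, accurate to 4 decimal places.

ρ_J = max_k |cos(kπ/157)| = cos(π/157) = 0.9998
√(1−ρ_J²) simplifies to sin(π/157) = 0.02001.
[ω*] 2 ÷ (1 + 0.02001) = 2 ÷ 1.02001 = 1.9608.
Hence ρ(B_{ω*}) = 1.9608 − 1 = 0.9608.

ω* = 1.9608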